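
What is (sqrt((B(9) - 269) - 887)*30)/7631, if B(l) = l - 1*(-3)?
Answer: 60*I*sqrt(286)/7631 ≈ 0.13297*I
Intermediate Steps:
B(l) = 3 + l (B(l) = l + 3 = 3 + l)
(sqrt((B(9) - 269) - 887)*30)/7631 = (sqrt(((3 + 9) - 269) - 887)*30)/7631 = (sqrt((12 - 269) - 887)*30)*(1/7631) = (sqrt(-257 - 887)*30)*(1/7631) = (sqrt(-1144)*30)*(1/7631) = ((2*I*sqrt(286))*30)*(1/7631) = (60*I*sqrt(286))*(1/7631) = 60*I*sqrt(286)/7631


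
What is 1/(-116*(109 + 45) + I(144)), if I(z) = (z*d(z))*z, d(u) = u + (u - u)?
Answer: 1/2968120 ≈ 3.3691e-7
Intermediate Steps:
d(u) = u (d(u) = u + 0 = u)
I(z) = z³ (I(z) = (z*z)*z = z²*z = z³)
1/(-116*(109 + 45) + I(144)) = 1/(-116*(109 + 45) + 144³) = 1/(-116*154 + 2985984) = 1/(-17864 + 2985984) = 1/2968120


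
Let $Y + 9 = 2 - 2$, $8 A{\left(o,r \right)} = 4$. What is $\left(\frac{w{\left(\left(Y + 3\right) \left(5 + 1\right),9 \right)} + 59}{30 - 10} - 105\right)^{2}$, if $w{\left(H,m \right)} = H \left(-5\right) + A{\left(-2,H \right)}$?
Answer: $\frac{13845841}{1600} \approx 8653.7$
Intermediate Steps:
$A{\left(o,r \right)} = \frac{1}{2}$ ($A{\left(o,r \right)} = \frac{1}{8} \cdot 4 = \frac{1}{2}$)
$Y = -9$ ($Y = -9 + \left(2 - 2\right) = -9 + 0 = -9$)
$w{\left(H,m \right)} = \frac{1}{2} - 5 H$ ($w{\left(H,m \right)} = H \left(-5\right) + \frac{1}{2} = - 5 H + \frac{1}{2} = \frac{1}{2} - 5 H$)
$\left(\frac{w{\left(\left(Y + 3\right) \left(5 + 1\right),9 \right)} + 59}{30 - 10} - 105\right)^{2} = \left(\frac{\left(\frac{1}{2} - 5 \left(-9 + 3\right) \left(5 + 1\right)\right) + 59}{30 - 10} - 105\right)^{2} = \left(\frac{\left(\frac{1}{2} - 5 \left(\left(-6\right) 6\right)\right) + 59}{20} - 105\right)^{2} = \left(\left(\left(\frac{1}{2} - -180\right) + 59\right) \frac{1}{20} - 105\right)^{2} = \left(\left(\left(\frac{1}{2} + 180\right) + 59\right) \frac{1}{20} - 105\right)^{2} = \left(\left(\frac{361}{2} + 59\right) \frac{1}{20} - 105\right)^{2} = \left(\frac{479}{2} \cdot \frac{1}{20} - 105\right)^{2} = \left(\frac{479}{40} - 105\right)^{2} = \left(- \frac{3721}{40}\right)^{2} = \frac{13845841}{1600}$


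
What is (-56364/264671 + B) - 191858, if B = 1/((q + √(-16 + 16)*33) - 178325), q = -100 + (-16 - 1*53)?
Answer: -823981934688289/4294744134 ≈ -1.9186e+5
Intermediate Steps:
q = -169 (q = -100 + (-16 - 53) = -100 - 69 = -169)
B = -1/178494 (B = 1/((-169 + √(-16 + 16)*33) - 178325) = 1/((-169 + √0*33) - 178325) = 1/((-169 + 0*33) - 178325) = 1/((-169 + 0) - 178325) = 1/(-169 - 178325) = 1/(-178494) = -1/178494 ≈ -5.6024e-6)
(-56364/264671 + B) - 191858 = (-56364/264671 - 1/178494) - 191858 = (-56364*1/264671 - 1/178494) - 191858 = (-5124/24061 - 1/178494) - 191858 = -914627317/4294744134 - 191858 = -823981934688289/4294744134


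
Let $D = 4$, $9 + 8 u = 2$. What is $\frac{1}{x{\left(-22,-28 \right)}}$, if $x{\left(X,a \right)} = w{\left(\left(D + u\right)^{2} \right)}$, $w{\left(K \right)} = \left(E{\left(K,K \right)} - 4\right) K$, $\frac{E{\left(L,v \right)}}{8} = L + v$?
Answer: $\frac{256}{380625} \approx 0.00067258$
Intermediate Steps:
$u = - \frac{7}{8}$ ($u = - \frac{9}{8} + \frac{1}{8} \cdot 2 = - \frac{9}{8} + \frac{1}{4} = - \frac{7}{8} \approx -0.875$)
$E{\left(L,v \right)} = 8 L + 8 v$ ($E{\left(L,v \right)} = 8 \left(L + v\right) = 8 L + 8 v$)
$w{\left(K \right)} = K \left(-4 + 16 K\right)$ ($w{\left(K \right)} = \left(\left(8 K + 8 K\right) - 4\right) K = \left(16 K - 4\right) K = \left(-4 + 16 K\right) K = K \left(-4 + 16 K\right)$)
$x{\left(X,a \right)} = \frac{380625}{256}$ ($x{\left(X,a \right)} = 4 \left(4 - \frac{7}{8}\right)^{2} \left(-1 + 4 \left(4 - \frac{7}{8}\right)^{2}\right) = 4 \left(\frac{25}{8}\right)^{2} \left(-1 + 4 \left(\frac{25}{8}\right)^{2}\right) = 4 \cdot \frac{625}{64} \left(-1 + 4 \cdot \frac{625}{64}\right) = 4 \cdot \frac{625}{64} \left(-1 + \frac{625}{16}\right) = 4 \cdot \frac{625}{64} \cdot \frac{609}{16} = \frac{380625}{256}$)
$\frac{1}{x{\left(-22,-28 \right)}} = \frac{1}{\frac{380625}{256}} = \frac{256}{380625}$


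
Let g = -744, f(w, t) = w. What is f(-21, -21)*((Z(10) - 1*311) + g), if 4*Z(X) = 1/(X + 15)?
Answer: 2215479/100 ≈ 22155.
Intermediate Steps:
Z(X) = 1/(4*(15 + X)) (Z(X) = 1/(4*(X + 15)) = 1/(4*(15 + X)))
f(-21, -21)*((Z(10) - 1*311) + g) = -21*((1/(4*(15 + 10)) - 1*311) - 744) = -21*(((¼)/25 - 311) - 744) = -21*(((¼)*(1/25) - 311) - 744) = -21*((1/100 - 311) - 744) = -21*(-31099/100 - 744) = -21*(-105499/100) = 2215479/100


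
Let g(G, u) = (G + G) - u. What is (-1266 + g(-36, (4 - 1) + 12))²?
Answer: 1830609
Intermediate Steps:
g(G, u) = -u + 2*G (g(G, u) = 2*G - u = -u + 2*G)
(-1266 + g(-36, (4 - 1) + 12))² = (-1266 + (-((4 - 1) + 12) + 2*(-36)))² = (-1266 + (-(3 + 12) - 72))² = (-1266 + (-1*15 - 72))² = (-1266 + (-15 - 72))² = (-1266 - 87)² = (-1353)² = 1830609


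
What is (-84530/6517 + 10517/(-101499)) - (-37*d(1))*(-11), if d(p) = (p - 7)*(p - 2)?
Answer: -1623955506245/661468983 ≈ -2455.1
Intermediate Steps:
d(p) = (-7 + p)*(-2 + p)
(-84530/6517 + 10517/(-101499)) - (-37*d(1))*(-11) = (-84530/6517 + 10517/(-101499)) - (-37*(14 + 1² - 9*1))*(-11) = (-84530*1/6517 + 10517*(-1/101499)) - (-37*(14 + 1 - 9))*(-11) = (-84530/6517 - 10517/101499) - (-37*6)*(-11) = -8648249759/661468983 - (-222)*(-11) = -8648249759/661468983 - 1*2442 = -8648249759/661468983 - 2442 = -1623955506245/661468983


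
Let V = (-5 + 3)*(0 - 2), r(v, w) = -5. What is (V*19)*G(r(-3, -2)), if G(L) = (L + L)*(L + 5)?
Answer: 0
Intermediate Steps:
G(L) = 2*L*(5 + L) (G(L) = (2*L)*(5 + L) = 2*L*(5 + L))
V = 4 (V = -2*(-2) = 4)
(V*19)*G(r(-3, -2)) = (4*19)*(2*(-5)*(5 - 5)) = 76*(2*(-5)*0) = 76*0 = 0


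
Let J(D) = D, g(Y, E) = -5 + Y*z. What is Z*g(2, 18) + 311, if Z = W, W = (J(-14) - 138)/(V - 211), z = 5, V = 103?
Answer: 8587/27 ≈ 318.04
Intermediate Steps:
g(Y, E) = -5 + 5*Y (g(Y, E) = -5 + Y*5 = -5 + 5*Y)
W = 38/27 (W = (-14 - 138)/(103 - 211) = -152/(-108) = -152*(-1/108) = 38/27 ≈ 1.4074)
Z = 38/27 ≈ 1.4074
Z*g(2, 18) + 311 = 38*(-5 + 5*2)/27 + 311 = 38*(-5 + 10)/27 + 311 = (38/27)*5 + 311 = 190/27 + 311 = 8587/27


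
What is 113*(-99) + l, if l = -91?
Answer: -11278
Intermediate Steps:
113*(-99) + l = 113*(-99) - 91 = -11187 - 91 = -11278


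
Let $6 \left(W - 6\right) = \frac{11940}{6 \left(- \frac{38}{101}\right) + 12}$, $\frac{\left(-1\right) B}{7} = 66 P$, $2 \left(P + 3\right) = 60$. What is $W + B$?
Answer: $- \frac{6033761}{492} \approx -12264.0$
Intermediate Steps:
$P = 27$ ($P = -3 + \frac{1}{2} \cdot 60 = -3 + 30 = 27$)
$B = -12474$ ($B = - 7 \cdot 66 \cdot 27 = \left(-7\right) 1782 = -12474$)
$W = \frac{103447}{492}$ ($W = 6 + \frac{11940 \frac{1}{6 \left(- \frac{38}{101}\right) + 12}}{6} = 6 + \frac{11940 \frac{1}{- \frac{228}{101} + 12}}{6} = 6 + \frac{11940 \frac{1}{\frac{984}{101}}}{6} = 6 + \frac{11940 \cdot \frac{101}{984}}{6} = 6 + \frac{1}{6} \cdot \frac{100495}{82} = 6 + \frac{100495}{492} = \frac{103447}{492} \approx 210.26$)
$W + B = \frac{103447}{492} - 12474 = - \frac{6033761}{492}$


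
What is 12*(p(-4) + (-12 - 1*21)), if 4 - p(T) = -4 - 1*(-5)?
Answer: -360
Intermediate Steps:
p(T) = 3 (p(T) = 4 - (-4 - 1*(-5)) = 4 - (-4 + 5) = 4 - 1*1 = 4 - 1 = 3)
12*(p(-4) + (-12 - 1*21)) = 12*(3 + (-12 - 1*21)) = 12*(3 + (-12 - 21)) = 12*(3 - 33) = 12*(-30) = -360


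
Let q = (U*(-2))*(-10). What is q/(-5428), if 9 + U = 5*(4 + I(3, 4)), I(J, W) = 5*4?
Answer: -555/1357 ≈ -0.40899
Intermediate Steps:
I(J, W) = 20
U = 111 (U = -9 + 5*(4 + 20) = -9 + 5*24 = -9 + 120 = 111)
q = 2220 (q = (111*(-2))*(-10) = -222*(-10) = 2220)
q/(-5428) = 2220/(-5428) = 2220*(-1/5428) = -555/1357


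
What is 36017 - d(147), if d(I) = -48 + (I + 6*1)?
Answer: 35912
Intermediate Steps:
d(I) = -42 + I (d(I) = -48 + (I + 6) = -48 + (6 + I) = -42 + I)
36017 - d(147) = 36017 - (-42 + 147) = 36017 - 1*105 = 36017 - 105 = 35912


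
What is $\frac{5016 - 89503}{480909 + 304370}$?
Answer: $- \frac{84487}{785279} \approx -0.10759$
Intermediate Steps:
$\frac{5016 - 89503}{480909 + 304370} = - \frac{84487}{785279}$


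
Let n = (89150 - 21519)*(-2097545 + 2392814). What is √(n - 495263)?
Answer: 22*√41257939 ≈ 1.4131e+5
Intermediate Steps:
n = 19969337739 (n = 67631*295269 = 19969337739)
√(n - 495263) = √(19969337739 - 495263) = √19968842476 = 22*√41257939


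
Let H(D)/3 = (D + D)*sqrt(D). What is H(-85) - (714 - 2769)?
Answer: 2055 - 510*I*sqrt(85) ≈ 2055.0 - 4702.0*I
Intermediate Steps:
H(D) = 6*D**(3/2) (H(D) = 3*((D + D)*sqrt(D)) = 3*((2*D)*sqrt(D)) = 3*(2*D**(3/2)) = 6*D**(3/2))
H(-85) - (714 - 2769) = 6*(-85)**(3/2) - (714 - 2769) = 6*(-85*I*sqrt(85)) - 1*(-2055) = -510*I*sqrt(85) + 2055 = 2055 - 510*I*sqrt(85)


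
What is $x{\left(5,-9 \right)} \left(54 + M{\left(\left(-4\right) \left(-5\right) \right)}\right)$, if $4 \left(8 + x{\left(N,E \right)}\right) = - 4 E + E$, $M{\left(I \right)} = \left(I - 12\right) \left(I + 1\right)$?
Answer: $- \frac{555}{2} \approx -277.5$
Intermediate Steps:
$M{\left(I \right)} = \left(1 + I\right) \left(-12 + I\right)$ ($M{\left(I \right)} = \left(-12 + I\right) \left(1 + I\right) = \left(1 + I\right) \left(-12 + I\right)$)
$x{\left(N,E \right)} = -8 - \frac{3 E}{4}$ ($x{\left(N,E \right)} = -8 + \frac{- 4 E + E}{4} = -8 + \frac{\left(-3\right) E}{4} = -8 - \frac{3 E}{4}$)
$x{\left(5,-9 \right)} \left(54 + M{\left(\left(-4\right) \left(-5\right) \right)}\right) = \left(-8 - - \frac{27}{4}\right) \left(54 - \left(12 - 400 + 11 \left(-4\right) \left(-5\right)\right)\right) = \left(-8 + \frac{27}{4}\right) \left(54 - \left(232 - 400\right)\right) = - \frac{5 \left(54 - -168\right)}{4} = - \frac{5 \left(54 + 168\right)}{4} = \left(- \frac{5}{4}\right) 222 = - \frac{555}{2}$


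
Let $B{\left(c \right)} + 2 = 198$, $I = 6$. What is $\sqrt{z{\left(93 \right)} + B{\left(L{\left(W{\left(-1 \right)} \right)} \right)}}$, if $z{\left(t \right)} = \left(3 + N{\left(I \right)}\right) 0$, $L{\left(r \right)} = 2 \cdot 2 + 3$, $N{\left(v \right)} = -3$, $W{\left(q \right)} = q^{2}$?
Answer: $14$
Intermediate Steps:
$L{\left(r \right)} = 7$ ($L{\left(r \right)} = 4 + 3 = 7$)
$B{\left(c \right)} = 196$ ($B{\left(c \right)} = -2 + 198 = 196$)
$z{\left(t \right)} = 0$ ($z{\left(t \right)} = \left(3 - 3\right) 0 = 0 \cdot 0 = 0$)
$\sqrt{z{\left(93 \right)} + B{\left(L{\left(W{\left(-1 \right)} \right)} \right)}} = \sqrt{0 + 196} = \sqrt{196} = 14$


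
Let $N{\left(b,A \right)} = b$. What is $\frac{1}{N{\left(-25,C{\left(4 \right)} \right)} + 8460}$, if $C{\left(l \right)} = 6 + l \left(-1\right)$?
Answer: $\frac{1}{8435} \approx 0.00011855$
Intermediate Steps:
$C{\left(l \right)} = 6 - l$
$\frac{1}{N{\left(-25,C{\left(4 \right)} \right)} + 8460} = \frac{1}{-25 + 8460} = \frac{1}{8435}$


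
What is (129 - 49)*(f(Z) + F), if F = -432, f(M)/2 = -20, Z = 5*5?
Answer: -37760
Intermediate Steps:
Z = 25
f(M) = -40 (f(M) = 2*(-20) = -40)
(129 - 49)*(f(Z) + F) = (129 - 49)*(-40 - 432) = 80*(-472) = -37760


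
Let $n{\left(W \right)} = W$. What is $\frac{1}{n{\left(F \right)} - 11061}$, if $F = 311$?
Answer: $- \frac{1}{10750} \approx -9.3023 \cdot 10^{-5}$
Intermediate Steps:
$\frac{1}{n{\left(F \right)} - 11061} = \frac{1}{311 - 11061} = \frac{1}{-10750} = - \frac{1}{10750}$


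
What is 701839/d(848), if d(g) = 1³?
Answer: 701839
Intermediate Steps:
d(g) = 1
701839/d(848) = 701839/1 = 701839*1 = 701839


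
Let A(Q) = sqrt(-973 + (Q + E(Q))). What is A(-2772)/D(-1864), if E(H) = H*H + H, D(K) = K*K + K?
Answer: 7*sqrt(156683)/3472632 ≈ 0.00079790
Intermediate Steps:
D(K) = K + K**2 (D(K) = K**2 + K = K + K**2)
E(H) = H + H**2 (E(H) = H**2 + H = H + H**2)
A(Q) = sqrt(-973 + Q + Q*(1 + Q)) (A(Q) = sqrt(-973 + (Q + Q*(1 + Q))) = sqrt(-973 + Q + Q*(1 + Q)))
A(-2772)/D(-1864) = sqrt(-973 - 2772 - 2772*(1 - 2772))/((-1864*(1 - 1864))) = sqrt(-973 - 2772 - 2772*(-2771))/((-1864*(-1863))) = sqrt(-973 - 2772 + 7681212)/3472632 = sqrt(7677467)*(1/3472632) = (7*sqrt(156683))*(1/3472632) = 7*sqrt(156683)/3472632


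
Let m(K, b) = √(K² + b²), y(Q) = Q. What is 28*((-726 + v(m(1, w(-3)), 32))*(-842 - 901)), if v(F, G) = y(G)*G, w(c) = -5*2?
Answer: -14543592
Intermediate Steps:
w(c) = -10
v(F, G) = G² (v(F, G) = G*G = G²)
28*((-726 + v(m(1, w(-3)), 32))*(-842 - 901)) = 28*((-726 + 32²)*(-842 - 901)) = 28*((-726 + 1024)*(-1743)) = 28*(298*(-1743)) = 28*(-519414) = -14543592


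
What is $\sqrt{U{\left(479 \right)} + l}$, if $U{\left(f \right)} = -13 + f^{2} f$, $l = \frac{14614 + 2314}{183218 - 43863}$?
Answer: $\frac{\sqrt{2134281012016973090}}{139355} \approx 10483.0$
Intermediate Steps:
$l = \frac{16928}{139355} \approx 0.12147$
$U{\left(f \right)} = -13 + f^{3}$
$\sqrt{U{\left(479 \right)} + l} = \sqrt{\left(-13 + 479^{3}\right) + \frac{16928}{139355}} = \sqrt{\left(-13 + 109902239\right) + \frac{16928}{139355}} = \sqrt{109902226 + \frac{16928}{139355}} = \sqrt{\frac{15315424721158}{139355}} = \frac{\sqrt{2134281012016973090}}{139355}$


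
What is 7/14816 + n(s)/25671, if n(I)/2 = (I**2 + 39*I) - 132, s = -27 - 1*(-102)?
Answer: 83207291/126780512 ≈ 0.65631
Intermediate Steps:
s = 75 (s = -27 + 102 = 75)
n(I) = -264 + 2*I**2 + 78*I (n(I) = 2*((I**2 + 39*I) - 132) = 2*(-132 + I**2 + 39*I) = -264 + 2*I**2 + 78*I)
7/14816 + n(s)/25671 = 7/14816 + (-264 + 2*75**2 + 78*75)/25671 = 7*(1/14816) + (-264 + 2*5625 + 5850)*(1/25671) = 7/14816 + (-264 + 11250 + 5850)*(1/25671) = 7/14816 + 16836*(1/25671) = 7/14816 + 5612/8557 = 83207291/126780512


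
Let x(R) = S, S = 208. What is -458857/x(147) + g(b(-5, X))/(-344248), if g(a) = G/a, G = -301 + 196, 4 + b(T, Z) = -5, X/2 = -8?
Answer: -59235227611/26851344 ≈ -2206.0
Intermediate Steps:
X = -16 (X = 2*(-8) = -16)
b(T, Z) = -9 (b(T, Z) = -4 - 5 = -9)
G = -105
x(R) = 208
g(a) = -105/a
-458857/x(147) + g(b(-5, X))/(-344248) = -458857/208 - 105/(-9)/(-344248) = -458857*1/208 - 105*(-1/9)*(-1/344248) = -458857/208 + (35/3)*(-1/344248) = -458857/208 - 35/1032744 = -59235227611/26851344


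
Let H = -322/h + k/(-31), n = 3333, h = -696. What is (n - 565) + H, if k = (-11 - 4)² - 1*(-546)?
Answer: 29597867/10788 ≈ 2743.6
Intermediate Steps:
k = 771 (k = (-15)² + 546 = 225 + 546 = 771)
H = -263317/10788 (H = -322/(-696) + 771/(-31) = -322*(-1/696) + 771*(-1/31) = 161/348 - 771/31 = -263317/10788 ≈ -24.408)
(n - 565) + H = (3333 - 565) - 263317/10788 = 2768 - 263317/10788 = 29597867/10788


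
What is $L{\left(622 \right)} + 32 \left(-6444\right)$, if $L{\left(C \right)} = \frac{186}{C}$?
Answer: $- \frac{64130595}{311} \approx -2.0621 \cdot 10^{5}$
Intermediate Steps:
$L{\left(622 \right)} + 32 \left(-6444\right) = \frac{186}{622} + 32 \left(-6444\right) = 186 \cdot \frac{1}{622} - 206208 = \frac{93}{311} - 206208 = - \frac{64130595}{311}$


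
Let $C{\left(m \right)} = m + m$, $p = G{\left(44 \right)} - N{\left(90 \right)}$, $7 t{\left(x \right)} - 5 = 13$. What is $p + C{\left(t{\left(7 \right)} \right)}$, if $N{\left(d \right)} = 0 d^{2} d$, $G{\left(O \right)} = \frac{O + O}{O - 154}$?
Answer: $\frac{152}{35} \approx 4.3429$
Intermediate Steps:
$G{\left(O \right)} = \frac{2 O}{-154 + O}$
$N{\left(d \right)} = 0$ ($N{\left(d \right)} = 0 d = 0$)
$t{\left(x \right)} = \frac{18}{7}$ ($t{\left(x \right)} = \frac{5}{7} + \frac{1}{7} \cdot 13 = \frac{5}{7} + \frac{13}{7} = \frac{18}{7}$)
$p = - \frac{4}{5}$ ($p = 2 \cdot 44 \frac{1}{-154 + 44} - 0 = 2 \cdot 44 \frac{1}{-110} + 0 = 2 \cdot 44 \left(- \frac{1}{110}\right) + 0 = - \frac{4}{5} + 0 = - \frac{4}{5} \approx -0.8$)
$C{\left(m \right)} = 2 m$
$p + C{\left(t{\left(7 \right)} \right)} = - \frac{4}{5} + 2 \cdot \frac{18}{7} = - \frac{4}{5} + \frac{36}{7} = \frac{152}{35}$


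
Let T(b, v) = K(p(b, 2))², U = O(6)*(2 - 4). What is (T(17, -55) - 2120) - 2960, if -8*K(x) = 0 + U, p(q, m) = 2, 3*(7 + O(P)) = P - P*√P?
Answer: -81231/16 + 5*√6/4 ≈ -5073.9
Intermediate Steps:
O(P) = -7 - P^(3/2)/3 + P/3 (O(P) = -7 + (P - P*√P)/3 = -7 + (P - P^(3/2))/3 = -7 + (-P^(3/2)/3 + P/3) = -7 - P^(3/2)/3 + P/3)
U = 10 + 4*√6 (U = (-7 - 2*√6 + (⅓)*6)*(2 - 4) = (-7 - 2*√6 + 2)*(-2) = (-5 - 2*√6)*(-2) = 10 + 4*√6 ≈ 19.798)
K(x) = -5/4 - √6/2 (K(x) = -(0 + (10 + 4*√6))/8 = -(10 + 4*√6)/8 = -5/4 - √6/2)
T(b, v) = (-5/4 - √6/2)²
(T(17, -55) - 2120) - 2960 = ((49/16 + 5*√6/4) - 2120) - 2960 = (-33871/16 + 5*√6/4) - 2960 = -81231/16 + 5*√6/4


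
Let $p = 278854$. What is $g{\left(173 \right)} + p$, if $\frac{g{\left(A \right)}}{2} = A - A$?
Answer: $278854$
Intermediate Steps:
$g{\left(A \right)} = 0$ ($g{\left(A \right)} = 2 \left(A - A\right) = 2 \cdot 0 = 0$)
$g{\left(173 \right)} + p = 0 + 278854 = 278854$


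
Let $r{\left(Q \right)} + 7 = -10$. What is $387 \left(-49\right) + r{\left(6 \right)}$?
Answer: $-18980$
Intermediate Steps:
$r{\left(Q \right)} = -17$ ($r{\left(Q \right)} = -7 - 10 = -17$)
$387 \left(-49\right) + r{\left(6 \right)} = 387 \left(-49\right) - 17 = -18963 - 17 = -18980$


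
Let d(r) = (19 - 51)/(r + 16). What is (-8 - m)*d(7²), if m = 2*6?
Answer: 128/13 ≈ 9.8462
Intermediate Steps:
m = 12
d(r) = -32/(16 + r)
(-8 - m)*d(7²) = (-8 - 1*12)*(-32/(16 + 7²)) = (-8 - 12)*(-32/(16 + 49)) = -(-640)/65 = -20*(-32/65) = 128/13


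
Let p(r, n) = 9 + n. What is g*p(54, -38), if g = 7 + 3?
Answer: -290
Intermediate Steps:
g = 10
g*p(54, -38) = 10*(9 - 38) = 10*(-29) = -290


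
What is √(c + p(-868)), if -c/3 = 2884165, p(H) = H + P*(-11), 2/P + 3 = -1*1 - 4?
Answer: I*√34613441/2 ≈ 2941.7*I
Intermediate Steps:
P = -¼ (P = 2/(-3 + (-1*1 - 4)) = 2/(-3 + (-1 - 4)) = 2/(-3 - 5) = 2/(-8) = 2*(-⅛) = -¼ ≈ -0.25000)
p(H) = 11/4 + H (p(H) = H - ¼*(-11) = H + 11/4 = 11/4 + H)
c = -8652495 (c = -3*2884165 = -8652495)
√(c + p(-868)) = √(-8652495 + (11/4 - 868)) = √(-8652495 - 3461/4) = √(-34613441/4) = I*√34613441/2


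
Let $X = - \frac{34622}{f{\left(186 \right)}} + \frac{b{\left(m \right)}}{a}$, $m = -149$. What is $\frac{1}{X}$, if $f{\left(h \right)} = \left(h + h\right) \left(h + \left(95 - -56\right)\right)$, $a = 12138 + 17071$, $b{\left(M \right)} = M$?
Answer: $- \frac{1830878538}{514976617} \approx -3.5553$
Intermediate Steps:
$a = 29209$
$f{\left(h \right)} = 2 h \left(151 + h\right)$ ($f{\left(h \right)} = 2 h \left(h + \left(95 + 56\right)\right) = 2 h \left(h + 151\right) = 2 h \left(151 + h\right)$)
$X = - \frac{514976617}{1830878538}$ ($X = - \frac{34622}{2 \cdot 186 \left(151 + 186\right)} - \frac{149}{29209} = - \frac{34622}{2 \cdot 186 \cdot 337} - \frac{149}{29209} = - \frac{34622}{125364} - \frac{149}{29209} = \left(-34622\right) \frac{1}{125364} - \frac{149}{29209} = - \frac{17311}{62682} - \frac{149}{29209} = - \frac{514976617}{1830878538} \approx -0.28127$)
$\frac{1}{X} = \frac{1}{- \frac{514976617}{1830878538}} = - \frac{1830878538}{514976617}$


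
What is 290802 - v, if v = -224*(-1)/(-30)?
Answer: 4362142/15 ≈ 2.9081e+5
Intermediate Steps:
v = -112/15 (v = 224*(-1/30) = -112/15 ≈ -7.4667)
290802 - v = 290802 - 1*(-112/15) = 290802 + 112/15 = 4362142/15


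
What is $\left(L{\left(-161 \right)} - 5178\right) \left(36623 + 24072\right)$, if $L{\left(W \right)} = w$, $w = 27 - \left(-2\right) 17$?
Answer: $-310576315$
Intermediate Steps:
$w = 61$ ($w = 27 - -34 = 27 + 34 = 61$)
$L{\left(W \right)} = 61$
$\left(L{\left(-161 \right)} - 5178\right) \left(36623 + 24072\right) = \left(61 - 5178\right) \left(36623 + 24072\right) = \left(-5117\right) 60695 = -310576315$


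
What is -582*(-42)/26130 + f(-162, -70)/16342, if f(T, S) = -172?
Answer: 32914124/35584705 ≈ 0.92495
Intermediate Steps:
-582*(-42)/26130 + f(-162, -70)/16342 = -582*(-42)/26130 - 172/16342 = 24444*(1/26130) - 172*1/16342 = 4074/4355 - 86/8171 = 32914124/35584705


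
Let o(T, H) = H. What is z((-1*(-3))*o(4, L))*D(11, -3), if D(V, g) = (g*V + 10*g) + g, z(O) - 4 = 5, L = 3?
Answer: -594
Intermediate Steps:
z(O) = 9 (z(O) = 4 + 5 = 9)
D(V, g) = 11*g + V*g (D(V, g) = (V*g + 10*g) + g = (10*g + V*g) + g = 11*g + V*g)
z((-1*(-3))*o(4, L))*D(11, -3) = 9*(-3*(11 + 11)) = 9*(-3*22) = 9*(-66) = -594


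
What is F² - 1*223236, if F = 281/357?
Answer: -28451126003/127449 ≈ -2.2324e+5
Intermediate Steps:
F = 281/357 (F = 281*(1/357) = 281/357 ≈ 0.78712)
F² - 1*223236 = (281/357)² - 1*223236 = 78961/127449 - 223236 = -28451126003/127449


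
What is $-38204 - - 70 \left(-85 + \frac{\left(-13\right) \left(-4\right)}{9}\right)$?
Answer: $- \frac{393746}{9} \approx -43750.0$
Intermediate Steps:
$-38204 - - 70 \left(-85 + \frac{\left(-13\right) \left(-4\right)}{9}\right) = -38204 - - 70 \left(-85 + 52 \cdot \frac{1}{9}\right) = -38204 - - 70 \left(-85 + \frac{52}{9}\right) = -38204 - \left(-70\right) \left(- \frac{713}{9}\right) = -38204 - \frac{49910}{9} = - \frac{393746}{9}$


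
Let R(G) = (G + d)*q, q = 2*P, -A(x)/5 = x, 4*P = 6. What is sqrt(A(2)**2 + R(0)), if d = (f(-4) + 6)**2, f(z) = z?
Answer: 4*sqrt(7) ≈ 10.583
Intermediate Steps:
P = 3/2 (P = (1/4)*6 = 3/2 ≈ 1.5000)
A(x) = -5*x
q = 3 (q = 2*(3/2) = 3)
d = 4 (d = (-4 + 6)**2 = 2**2 = 4)
R(G) = 12 + 3*G (R(G) = (G + 4)*3 = (4 + G)*3 = 12 + 3*G)
sqrt(A(2)**2 + R(0)) = sqrt((-5*2)**2 + (12 + 3*0)) = sqrt((-10)**2 + (12 + 0)) = sqrt(100 + 12) = sqrt(112) = 4*sqrt(7)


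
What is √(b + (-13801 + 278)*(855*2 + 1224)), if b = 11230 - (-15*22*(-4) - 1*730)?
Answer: I*√39665842 ≈ 6298.1*I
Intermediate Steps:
b = 10640 (b = 11230 - (-330*(-4) - 730) = 11230 - (1320 - 730) = 11230 - 1*590 = 11230 - 590 = 10640)
√(b + (-13801 + 278)*(855*2 + 1224)) = √(10640 + (-13801 + 278)*(855*2 + 1224)) = √(10640 - 13523*(1710 + 1224)) = √(10640 - 13523*2934) = √(10640 - 39676482) = √(-39665842) = I*√39665842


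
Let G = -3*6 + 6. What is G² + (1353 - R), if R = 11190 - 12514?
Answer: 2821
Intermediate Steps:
R = -1324
G = -12 (G = -18 + 6 = -12)
G² + (1353 - R) = (-12)² + (1353 - 1*(-1324)) = 144 + (1353 + 1324) = 144 + 2677 = 2821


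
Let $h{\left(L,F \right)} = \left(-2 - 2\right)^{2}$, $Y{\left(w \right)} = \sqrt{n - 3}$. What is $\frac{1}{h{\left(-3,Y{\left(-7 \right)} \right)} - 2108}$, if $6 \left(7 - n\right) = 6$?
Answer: $- \frac{1}{2092} \approx -0.00047801$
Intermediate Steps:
$n = 6$ ($n = 7 - 1 = 6$)
$Y{\left(w \right)} = \sqrt{3}$ ($Y{\left(w \right)} = \sqrt{6 - 3} = \sqrt{3}$)
$h{\left(L,F \right)} = 16$ ($h{\left(L,F \right)} = \left(-4\right)^{2} = 16$)
$\frac{1}{h{\left(-3,Y{\left(-7 \right)} \right)} - 2108} = \frac{1}{16 - 2108} = \frac{1}{-2092} = - \frac{1}{2092}$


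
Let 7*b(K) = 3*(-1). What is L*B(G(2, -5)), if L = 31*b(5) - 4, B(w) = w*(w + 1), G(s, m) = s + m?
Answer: -726/7 ≈ -103.71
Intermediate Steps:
b(K) = -3/7 (b(K) = (3*(-1))/7 = (⅐)*(-3) = -3/7)
G(s, m) = m + s
B(w) = w*(1 + w)
L = -121/7 (L = 31*(-3/7) - 4 = -93/7 - 4 = -121/7 ≈ -17.286)
L*B(G(2, -5)) = -121*(-5 + 2)*(1 + (-5 + 2))/7 = -(-363)*(1 - 3)/7 = -(-363)*(-2)/7 = -121/7*6 = -726/7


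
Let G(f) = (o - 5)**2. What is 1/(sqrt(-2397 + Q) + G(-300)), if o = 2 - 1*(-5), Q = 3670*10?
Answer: -4/34287 + sqrt(34303)/34287 ≈ 0.0052851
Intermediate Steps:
Q = 36700
o = 7 (o = 2 + 5 = 7)
G(f) = 4 (G(f) = (7 - 5)**2 = 2**2 = 4)
1/(sqrt(-2397 + Q) + G(-300)) = 1/(sqrt(-2397 + 36700) + 4) = 1/(sqrt(34303) + 4) = 1/(4 + sqrt(34303))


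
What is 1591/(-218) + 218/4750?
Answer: -3754863/517750 ≈ -7.2523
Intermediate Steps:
1591/(-218) + 218/4750 = 1591*(-1/218) + 218*(1/4750) = -1591/218 + 109/2375 = -3754863/517750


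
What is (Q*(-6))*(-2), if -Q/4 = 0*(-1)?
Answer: 0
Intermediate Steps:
Q = 0 (Q = -0*(-1) = -4*0 = 0)
(Q*(-6))*(-2) = (0*(-6))*(-2) = 0*(-2) = 0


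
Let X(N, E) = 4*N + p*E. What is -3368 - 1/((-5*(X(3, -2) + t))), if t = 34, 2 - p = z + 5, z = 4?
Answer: -1010399/300 ≈ -3368.0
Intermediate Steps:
p = -7 (p = 2 - (4 + 5) = 2 - 1*9 = 2 - 9 = -7)
X(N, E) = -7*E + 4*N (X(N, E) = 4*N - 7*E = -7*E + 4*N)
-3368 - 1/((-5*(X(3, -2) + t))) = -3368 - 1/((-5*((-7*(-2) + 4*3) + 34))) = -3368 - 1/((-5*((14 + 12) + 34))) = -3368 - 1/((-5*(26 + 34))) = -3368 - 1/((-5*60)) = -3368 - 1/(-300) = -3368 - 1*(-1/300) = -3368 + 1/300 = -1010399/300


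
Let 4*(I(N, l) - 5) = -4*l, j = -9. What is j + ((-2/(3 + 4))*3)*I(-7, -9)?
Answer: -21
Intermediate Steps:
I(N, l) = 5 - l (I(N, l) = 5 + (-4*l)/4 = 5 - l)
j + ((-2/(3 + 4))*3)*I(-7, -9) = -9 + ((-2/(3 + 4))*3)*(5 - 1*(-9)) = -9 + ((-2/7)*3)*(5 + 9) = -9 + (((⅐)*(-2))*3)*14 = -9 - 2/7*3*14 = -9 - 6/7*14 = -9 - 12 = -21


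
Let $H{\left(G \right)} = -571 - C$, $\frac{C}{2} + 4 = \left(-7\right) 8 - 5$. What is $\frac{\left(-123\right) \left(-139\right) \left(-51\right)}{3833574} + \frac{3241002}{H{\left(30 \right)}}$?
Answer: $- \frac{1380556169975}{187845126} \approx -7349.4$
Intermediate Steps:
$C = -130$ ($C = -8 + 2 \left(\left(-7\right) 8 - 5\right) = -8 + 2 \left(-56 - 5\right) = -8 + 2 \left(-61\right) = -8 - 122 = -130$)
$H{\left(G \right)} = -441$ ($H{\left(G \right)} = -571 - -130 = -571 + 130 = -441$)
$\frac{\left(-123\right) \left(-139\right) \left(-51\right)}{3833574} + \frac{3241002}{H{\left(30 \right)}} = \frac{\left(-123\right) \left(-139\right) \left(-51\right)}{3833574} + \frac{3241002}{-441} = 17097 \left(-51\right) \frac{1}{3833574} + 3241002 \left(- \frac{1}{441}\right) = \left(-871947\right) \frac{1}{3833574} - \frac{1080334}{147} = - \frac{290649}{1277858} - \frac{1080334}{147} = - \frac{1380556169975}{187845126}$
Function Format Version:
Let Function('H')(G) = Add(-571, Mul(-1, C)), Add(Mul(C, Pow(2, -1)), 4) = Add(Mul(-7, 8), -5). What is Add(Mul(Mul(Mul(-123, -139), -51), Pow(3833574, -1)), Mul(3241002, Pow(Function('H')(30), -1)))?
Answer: Rational(-1380556169975, 187845126) ≈ -7349.4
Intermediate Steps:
C = -130 (C = Add(-8, Mul(2, Add(Mul(-7, 8), -5))) = Add(-8, Mul(2, Add(-56, -5))) = Add(-8, Mul(2, -61)) = Add(-8, -122) = -130)
Function('H')(G) = -441 (Function('H')(G) = Add(-571, Mul(-1, -130)) = Add(-571, 130) = -441)
Add(Mul(Mul(Mul(-123, -139), -51), Pow(3833574, -1)), Mul(3241002, Pow(Function('H')(30), -1))) = Add(Mul(Mul(Mul(-123, -139), -51), Pow(3833574, -1)), Mul(3241002, Pow(-441, -1))) = Add(Mul(Mul(17097, -51), Rational(1, 3833574)), Mul(3241002, Rational(-1, 441))) = Add(Mul(-871947, Rational(1, 3833574)), Rational(-1080334, 147)) = Add(Rational(-290649, 1277858), Rational(-1080334, 147)) = Rational(-1380556169975, 187845126)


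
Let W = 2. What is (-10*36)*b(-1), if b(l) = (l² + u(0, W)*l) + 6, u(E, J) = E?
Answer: -2520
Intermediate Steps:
b(l) = 6 + l² (b(l) = (l² + 0*l) + 6 = (l² + 0) + 6 = l² + 6 = 6 + l²)
(-10*36)*b(-1) = (-10*36)*(6 + (-1)²) = -360*(6 + 1) = -360*7 = -2520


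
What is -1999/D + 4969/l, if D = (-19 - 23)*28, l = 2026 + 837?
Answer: 1652383/480984 ≈ 3.4354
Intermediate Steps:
l = 2863
D = -1176 (D = -42*28 = -1176)
-1999/D + 4969/l = -1999/(-1176) + 4969/2863 = -1999*(-1/1176) + 4969*(1/2863) = 1999/1176 + 4969/2863 = 1652383/480984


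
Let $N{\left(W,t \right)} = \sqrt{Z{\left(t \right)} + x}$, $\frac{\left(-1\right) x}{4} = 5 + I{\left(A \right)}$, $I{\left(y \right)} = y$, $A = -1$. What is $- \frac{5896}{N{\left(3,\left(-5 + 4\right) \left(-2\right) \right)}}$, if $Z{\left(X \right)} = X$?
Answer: $\frac{2948 i \sqrt{14}}{7} \approx 1575.8 i$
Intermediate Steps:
$x = -16$ ($x = - 4 \left(5 - 1\right) = \left(-4\right) 4 = -16$)
$N{\left(W,t \right)} = \sqrt{-16 + t}$ ($N{\left(W,t \right)} = \sqrt{t - 16} = \sqrt{-16 + t}$)
$- \frac{5896}{N{\left(3,\left(-5 + 4\right) \left(-2\right) \right)}} = - \frac{5896}{\sqrt{-16 + \left(-5 + 4\right) \left(-2\right)}} = - \frac{5896}{\sqrt{-16 - -2}} = - \frac{5896}{\sqrt{-16 + 2}} = - \frac{5896}{\sqrt{-14}} = - \frac{5896}{i \sqrt{14}} = - 5896 \left(- \frac{i \sqrt{14}}{14}\right) = \frac{2948 i \sqrt{14}}{7}$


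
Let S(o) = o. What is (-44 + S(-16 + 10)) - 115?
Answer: -165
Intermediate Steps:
(-44 + S(-16 + 10)) - 115 = (-44 + (-16 + 10)) - 115 = (-44 - 6) - 115 = -50 - 115 = -165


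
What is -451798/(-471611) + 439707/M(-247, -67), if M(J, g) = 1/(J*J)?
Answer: 12651476472970591/471611 ≈ 2.6826e+10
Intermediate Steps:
M(J, g) = J⁻² (M(J, g) = 1/(J²) = J⁻²)
-451798/(-471611) + 439707/M(-247, -67) = -451798/(-471611) + 439707/((-247)⁻²) = -451798*(-1/471611) + 439707/(1/61009) = 451798/471611 + 439707*61009 = 451798/471611 + 26826084363 = 12651476472970591/471611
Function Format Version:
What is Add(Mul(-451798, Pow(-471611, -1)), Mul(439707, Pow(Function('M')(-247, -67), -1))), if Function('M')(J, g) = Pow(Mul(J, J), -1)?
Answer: Rational(12651476472970591, 471611) ≈ 2.6826e+10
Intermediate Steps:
Function('M')(J, g) = Pow(J, -2) (Function('M')(J, g) = Pow(Pow(J, 2), -1) = Pow(J, -2))
Add(Mul(-451798, Pow(-471611, -1)), Mul(439707, Pow(Function('M')(-247, -67), -1))) = Add(Mul(-451798, Pow(-471611, -1)), Mul(439707, Pow(Pow(-247, -2), -1))) = Add(Mul(-451798, Rational(-1, 471611)), Mul(439707, Pow(Rational(1, 61009), -1))) = Add(Rational(451798, 471611), Mul(439707, 61009)) = Add(Rational(451798, 471611), 26826084363) = Rational(12651476472970591, 471611)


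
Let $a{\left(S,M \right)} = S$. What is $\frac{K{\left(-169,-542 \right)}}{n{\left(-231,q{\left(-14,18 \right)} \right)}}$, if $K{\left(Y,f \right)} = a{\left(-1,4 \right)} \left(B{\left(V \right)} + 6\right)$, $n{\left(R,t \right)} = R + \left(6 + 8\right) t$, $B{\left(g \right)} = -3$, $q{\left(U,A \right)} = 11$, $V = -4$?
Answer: $\frac{3}{77} \approx 0.038961$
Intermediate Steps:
$n{\left(R,t \right)} = R + 14 t$
$K{\left(Y,f \right)} = -3$ ($K{\left(Y,f \right)} = - (-3 + 6) = \left(-1\right) 3 = -3$)
$\frac{K{\left(-169,-542 \right)}}{n{\left(-231,q{\left(-14,18 \right)} \right)}} = - \frac{3}{-231 + 14 \cdot 11} = - \frac{3}{-231 + 154} = - \frac{3}{-77} = \left(-3\right) \left(- \frac{1}{77}\right) = \frac{3}{77}$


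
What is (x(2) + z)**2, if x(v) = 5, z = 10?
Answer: 225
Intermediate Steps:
(x(2) + z)**2 = (5 + 10)**2 = 15**2 = 225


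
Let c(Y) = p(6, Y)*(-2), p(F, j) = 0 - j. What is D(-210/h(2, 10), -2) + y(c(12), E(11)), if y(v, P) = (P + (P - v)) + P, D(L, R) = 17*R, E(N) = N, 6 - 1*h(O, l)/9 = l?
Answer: -25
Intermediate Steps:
h(O, l) = 54 - 9*l
p(F, j) = -j
c(Y) = 2*Y (c(Y) = -Y*(-2) = 2*Y)
y(v, P) = -v + 3*P (y(v, P) = (-v + 2*P) + P = -v + 3*P)
D(-210/h(2, 10), -2) + y(c(12), E(11)) = 17*(-2) + (-2*12 + 3*11) = -34 + (-1*24 + 33) = -34 + (-24 + 33) = -34 + 9 = -25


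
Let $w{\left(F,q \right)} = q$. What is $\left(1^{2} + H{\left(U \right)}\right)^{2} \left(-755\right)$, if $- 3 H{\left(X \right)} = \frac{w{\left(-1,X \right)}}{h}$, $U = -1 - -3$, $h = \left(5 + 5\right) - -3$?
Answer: $- \frac{1033595}{1521} \approx -679.55$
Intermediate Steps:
$h = 13$ ($h = 10 + 3 = 13$)
$U = 2$ ($U = -1 + 3 = 2$)
$H{\left(X \right)} = - \frac{X}{39}$ ($H{\left(X \right)} = - \frac{X \frac{1}{13}}{3} = - \frac{\frac{1}{13} X}{3} = - \frac{X}{39}$)
$\left(1^{2} + H{\left(U \right)}\right)^{2} \left(-755\right) = \left(1^{2} - \frac{2}{39}\right)^{2} \left(-755\right) = \left(1 - \frac{2}{39}\right)^{2} \left(-755\right) = \left(\frac{37}{39}\right)^{2} \left(-755\right) = \frac{1369}{1521} \left(-755\right) = - \frac{1033595}{1521}$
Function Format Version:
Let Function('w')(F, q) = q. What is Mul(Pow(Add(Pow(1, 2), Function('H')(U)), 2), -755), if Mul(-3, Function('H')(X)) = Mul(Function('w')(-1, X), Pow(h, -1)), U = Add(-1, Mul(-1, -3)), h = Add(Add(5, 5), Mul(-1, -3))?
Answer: Rational(-1033595, 1521) ≈ -679.55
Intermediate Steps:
h = 13 (h = Add(10, 3) = 13)
U = 2 (U = Add(-1, 3) = 2)
Function('H')(X) = Mul(Rational(-1, 39), X) (Function('H')(X) = Mul(Rational(-1, 3), Mul(X, Pow(13, -1))) = Mul(Rational(-1, 3), Mul(X, Rational(1, 13))) = Mul(Rational(-1, 3), Mul(Rational(1, 13), X)) = Mul(Rational(-1, 39), X))
Mul(Pow(Add(Pow(1, 2), Function('H')(U)), 2), -755) = Mul(Pow(Add(Pow(1, 2), Mul(Rational(-1, 39), 2)), 2), -755) = Mul(Pow(Add(1, Rational(-2, 39)), 2), -755) = Mul(Pow(Rational(37, 39), 2), -755) = Mul(Rational(1369, 1521), -755) = Rational(-1033595, 1521)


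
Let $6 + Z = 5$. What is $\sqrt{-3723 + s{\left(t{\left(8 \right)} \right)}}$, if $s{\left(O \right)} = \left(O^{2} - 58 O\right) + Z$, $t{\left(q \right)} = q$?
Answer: $2 i \sqrt{1031} \approx 64.218 i$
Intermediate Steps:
$Z = -1$ ($Z = -6 + 5 = -1$)
$s{\left(O \right)} = -1 + O^{2} - 58 O$ ($s{\left(O \right)} = \left(O^{2} - 58 O\right) - 1 = -1 + O^{2} - 58 O$)
$\sqrt{-3723 + s{\left(t{\left(8 \right)} \right)}} = \sqrt{-3723 - \left(465 - 64\right)} = \sqrt{-3723 - 401} = \sqrt{-4124} = 2 i \sqrt{1031}$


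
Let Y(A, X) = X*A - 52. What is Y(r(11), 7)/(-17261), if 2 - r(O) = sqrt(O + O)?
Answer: 38/17261 + 7*sqrt(22)/17261 ≈ 0.0041036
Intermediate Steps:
r(O) = 2 - sqrt(2)*sqrt(O) (r(O) = 2 - sqrt(O + O) = 2 - sqrt(2*O) = 2 - sqrt(2)*sqrt(O))
Y(A, X) = -52 + A*X (Y(A, X) = A*X - 52 = -52 + A*X)
Y(r(11), 7)/(-17261) = (-52 + (2 - sqrt(2)*sqrt(11))*7)/(-17261) = (-52 + (2 - sqrt(22))*7)*(-1/17261) = (-52 + (14 - 7*sqrt(22)))*(-1/17261) = (-38 - 7*sqrt(22))*(-1/17261) = 38/17261 + 7*sqrt(22)/17261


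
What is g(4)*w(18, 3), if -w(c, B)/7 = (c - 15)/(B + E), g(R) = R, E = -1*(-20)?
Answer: -84/23 ≈ -3.6522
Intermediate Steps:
E = 20
w(c, B) = -7*(-15 + c)/(20 + B) (w(c, B) = -7*(c - 15)/(B + 20) = -7*(-15 + c)/(20 + B))
g(4)*w(18, 3) = 4*(7*(15 - 1*18)/(20 + 3)) = 4*(7*(15 - 18)/23) = 4*(7*(1/23)*(-3)) = 4*(-21/23) = -84/23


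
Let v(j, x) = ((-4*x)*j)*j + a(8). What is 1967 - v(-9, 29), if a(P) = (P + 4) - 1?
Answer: 11352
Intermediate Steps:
a(P) = 3 + P (a(P) = (4 + P) - 1 = 3 + P)
v(j, x) = 11 - 4*x*j² (v(j, x) = ((-4*x)*j)*j + (3 + 8) = (-4*j*x)*j + 11 = -4*x*j² + 11 = 11 - 4*x*j²)
1967 - v(-9, 29) = 1967 - (11 - 4*29*(-9)²) = 1967 - (11 - 4*29*81) = 1967 - (11 - 9396) = 1967 - 1*(-9385) = 1967 + 9385 = 11352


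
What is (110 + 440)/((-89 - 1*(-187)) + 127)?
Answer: 22/9 ≈ 2.4444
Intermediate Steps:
(110 + 440)/((-89 - 1*(-187)) + 127) = 550/((-89 + 187) + 127) = 550/(98 + 127) = 550/225 = 550*(1/225) = 22/9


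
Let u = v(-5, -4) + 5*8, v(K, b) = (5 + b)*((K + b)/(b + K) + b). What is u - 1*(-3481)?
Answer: 3518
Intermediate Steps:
v(K, b) = (1 + b)*(5 + b) (v(K, b) = (5 + b)*((K + b)/(K + b) + b) = (5 + b)*(1 + b) = (1 + b)*(5 + b))
u = 37 (u = (5 + (-4)² + 6*(-4)) + 5*8 = (5 + 16 - 24) + 40 = -3 + 40 = 37)
u - 1*(-3481) = 37 - 1*(-3481) = 37 + 3481 = 3518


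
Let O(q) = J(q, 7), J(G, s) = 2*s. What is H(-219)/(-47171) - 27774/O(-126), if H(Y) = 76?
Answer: -655064209/330197 ≈ -1983.9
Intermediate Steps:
O(q) = 14 (O(q) = 2*7 = 14)
H(-219)/(-47171) - 27774/O(-126) = 76/(-47171) - 27774/14 = 76*(-1/47171) - 27774*1/14 = -76/47171 - 13887/7 = -655064209/330197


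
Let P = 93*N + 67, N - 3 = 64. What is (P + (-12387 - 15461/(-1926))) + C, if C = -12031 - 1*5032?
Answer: -44575291/1926 ≈ -23144.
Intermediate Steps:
N = 67 (N = 3 + 64 = 67)
P = 6298 (P = 93*67 + 67 = 6231 + 67 = 6298)
C = -17063 (C = -12031 - 5032 = -17063)
(P + (-12387 - 15461/(-1926))) + C = (6298 + (-12387 - 15461/(-1926))) - 17063 = (6298 + (-12387 - 15461*(-1/1926))) - 17063 = (6298 + (-12387 + 15461/1926)) - 17063 = (6298 - 23841901/1926) - 17063 = -11711953/1926 - 17063 = -44575291/1926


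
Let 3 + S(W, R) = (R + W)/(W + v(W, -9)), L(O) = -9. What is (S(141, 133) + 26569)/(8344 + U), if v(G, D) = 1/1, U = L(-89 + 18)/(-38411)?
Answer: 1020500743/320501393 ≈ 3.1841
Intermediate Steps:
U = 9/38411 (U = -9/(-38411) = -9*(-1/38411) = 9/38411 ≈ 0.00023431)
v(G, D) = 1
S(W, R) = -3 + (R + W)/(1 + W) (S(W, R) = -3 + (R + W)/(W + 1) = -3 + (R + W)/(1 + W))
(S(141, 133) + 26569)/(8344 + U) = ((-3 + 133 - 2*141)/(1 + 141) + 26569)/(8344 + 9/38411) = ((-3 + 133 - 282)/142 + 26569)/(320501393/38411) = ((1/142)*(-152) + 26569)*(38411/320501393) = (-76/71 + 26569)*(38411/320501393) = (1886323/71)*(38411/320501393) = 1020500743/320501393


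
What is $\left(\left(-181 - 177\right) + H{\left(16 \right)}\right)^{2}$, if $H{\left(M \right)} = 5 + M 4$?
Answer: $83521$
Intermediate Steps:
$H{\left(M \right)} = 5 + 4 M$
$\left(\left(-181 - 177\right) + H{\left(16 \right)}\right)^{2} = \left(\left(-181 - 177\right) + \left(5 + 4 \cdot 16\right)\right)^{2} = \left(-358 + \left(5 + 64\right)\right)^{2} = \left(-358 + 69\right)^{2} = \left(-289\right)^{2} = 83521$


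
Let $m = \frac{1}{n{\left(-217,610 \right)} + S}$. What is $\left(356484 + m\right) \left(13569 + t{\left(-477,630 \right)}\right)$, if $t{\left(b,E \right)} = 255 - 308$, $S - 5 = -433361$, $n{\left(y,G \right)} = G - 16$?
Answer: $\frac{1042575101277706}{216381} \approx 4.8182 \cdot 10^{9}$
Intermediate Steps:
$n{\left(y,G \right)} = -16 + G$ ($n{\left(y,G \right)} = G - 16 = -16 + G$)
$S = -433356$ ($S = 5 - 433361 = -433356$)
$t{\left(b,E \right)} = -53$
$m = - \frac{1}{432762}$ ($m = \frac{1}{\left(-16 + 610\right) - 433356} = \frac{1}{594 - 433356} = \frac{1}{-432762} = - \frac{1}{432762} \approx -2.3107 \cdot 10^{-6}$)
$\left(356484 + m\right) \left(13569 + t{\left(-477,630 \right)}\right) = \left(356484 - \frac{1}{432762}\right) \left(13569 - 53\right) = \frac{154272728807}{432762} \cdot 13516 = \frac{1042575101277706}{216381}$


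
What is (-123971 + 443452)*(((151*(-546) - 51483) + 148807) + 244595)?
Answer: 82896693513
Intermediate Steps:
(-123971 + 443452)*(((151*(-546) - 51483) + 148807) + 244595) = 319481*(((-82446 - 51483) + 148807) + 244595) = 319481*((-133929 + 148807) + 244595) = 319481*(14878 + 244595) = 319481*259473 = 82896693513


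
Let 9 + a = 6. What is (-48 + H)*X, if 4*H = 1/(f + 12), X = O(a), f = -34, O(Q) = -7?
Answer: 29575/88 ≈ 336.08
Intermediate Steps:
a = -3 (a = -9 + 6 = -3)
X = -7
H = -1/88 (H = 1/(4*(-34 + 12)) = (1/4)/(-22) = (1/4)*(-1/22) = -1/88 ≈ -0.011364)
(-48 + H)*X = (-48 - 1/88)*(-7) = -4225/88*(-7) = 29575/88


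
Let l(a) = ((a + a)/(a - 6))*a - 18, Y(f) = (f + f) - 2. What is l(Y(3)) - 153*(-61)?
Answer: 9299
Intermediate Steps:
Y(f) = -2 + 2*f (Y(f) = 2*f - 2 = -2 + 2*f)
l(a) = -18 + 2*a²/(-6 + a) (l(a) = ((2*a)/(-6 + a))*a - 18 = (2*a/(-6 + a))*a - 18 = 2*a²/(-6 + a) - 18 = -18 + 2*a²/(-6 + a))
l(Y(3)) - 153*(-61) = 2*(54 + (-2 + 2*3)² - 9*(-2 + 2*3))/(-6 + (-2 + 2*3)) - 153*(-61) = 2*(54 + (-2 + 6)² - 9*(-2 + 6))/(-6 + (-2 + 6)) + 9333 = 2*(54 + 4² - 9*4)/(-6 + 4) + 9333 = 2*(54 + 16 - 36)/(-2) + 9333 = 2*(-½)*34 + 9333 = -34 + 9333 = 9299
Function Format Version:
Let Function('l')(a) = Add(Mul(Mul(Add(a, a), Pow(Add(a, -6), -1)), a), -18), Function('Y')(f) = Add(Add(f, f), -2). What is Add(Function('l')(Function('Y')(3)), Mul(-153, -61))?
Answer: 9299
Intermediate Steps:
Function('Y')(f) = Add(-2, Mul(2, f)) (Function('Y')(f) = Add(Mul(2, f), -2) = Add(-2, Mul(2, f)))
Function('l')(a) = Add(-18, Mul(2, Pow(a, 2), Pow(Add(-6, a), -1))) (Function('l')(a) = Add(Mul(Mul(Mul(2, a), Pow(Add(-6, a), -1)), a), -18) = Add(Mul(Mul(2, a, Pow(Add(-6, a), -1)), a), -18) = Add(Mul(2, Pow(a, 2), Pow(Add(-6, a), -1)), -18) = Add(-18, Mul(2, Pow(a, 2), Pow(Add(-6, a), -1))))
Add(Function('l')(Function('Y')(3)), Mul(-153, -61)) = Add(Mul(2, Pow(Add(-6, Add(-2, Mul(2, 3))), -1), Add(54, Pow(Add(-2, Mul(2, 3)), 2), Mul(-9, Add(-2, Mul(2, 3))))), Mul(-153, -61)) = Add(Mul(2, Pow(Add(-6, Add(-2, 6)), -1), Add(54, Pow(Add(-2, 6), 2), Mul(-9, Add(-2, 6)))), 9333) = Add(Mul(2, Pow(Add(-6, 4), -1), Add(54, Pow(4, 2), Mul(-9, 4))), 9333) = Add(Mul(2, Pow(-2, -1), Add(54, 16, -36)), 9333) = Add(Mul(2, Rational(-1, 2), 34), 9333) = Add(-34, 9333) = 9299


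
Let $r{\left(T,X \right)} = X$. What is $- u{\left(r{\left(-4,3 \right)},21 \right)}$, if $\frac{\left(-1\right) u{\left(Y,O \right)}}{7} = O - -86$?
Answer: $749$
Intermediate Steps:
$u{\left(Y,O \right)} = -602 - 7 O$ ($u{\left(Y,O \right)} = - 7 \left(O - -86\right) = - 7 \left(O + 86\right) = - 7 \left(86 + O\right) = -602 - 7 O$)
$- u{\left(r{\left(-4,3 \right)},21 \right)} = - (-602 - 147) = \left(-1\right) \left(-749\right) = 749$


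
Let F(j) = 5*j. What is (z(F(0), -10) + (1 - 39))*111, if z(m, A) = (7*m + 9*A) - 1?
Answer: -14319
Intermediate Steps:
z(m, A) = -1 + 7*m + 9*A
(z(F(0), -10) + (1 - 39))*111 = ((-1 + 7*(5*0) + 9*(-10)) + (1 - 39))*111 = ((-1 + 7*0 - 90) - 38)*111 = ((-1 + 0 - 90) - 38)*111 = (-91 - 38)*111 = -129*111 = -14319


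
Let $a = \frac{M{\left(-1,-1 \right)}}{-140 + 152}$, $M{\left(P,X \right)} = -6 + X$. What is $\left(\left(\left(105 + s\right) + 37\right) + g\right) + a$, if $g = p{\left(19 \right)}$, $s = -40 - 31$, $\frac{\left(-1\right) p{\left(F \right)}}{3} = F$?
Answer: $\frac{161}{12} \approx 13.417$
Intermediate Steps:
$p{\left(F \right)} = - 3 F$
$s = -71$
$g = -57$ ($g = \left(-3\right) 19 = -57$)
$a = - \frac{7}{12}$ ($a = \frac{-6 - 1}{-140 + 152} = - \frac{7}{12} \approx -0.58333$)
$\left(\left(\left(105 + s\right) + 37\right) + g\right) + a = \left(\left(\left(105 - 71\right) + 37\right) - 57\right) - \frac{7}{12} = \left(\left(34 + 37\right) - 57\right) - \frac{7}{12} = \left(71 - 57\right) - \frac{7}{12} = 14 - \frac{7}{12} = \frac{161}{12}$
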